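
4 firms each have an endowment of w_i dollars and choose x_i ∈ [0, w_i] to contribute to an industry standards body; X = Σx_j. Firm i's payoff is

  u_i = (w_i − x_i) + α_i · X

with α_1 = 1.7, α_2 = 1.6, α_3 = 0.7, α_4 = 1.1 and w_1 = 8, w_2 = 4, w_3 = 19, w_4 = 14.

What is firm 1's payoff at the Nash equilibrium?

44.2

∂u_i/∂x_i = α_i − 1, so firm i contributes w_i if α_i > 1, else 0.
α_i > 1 for i ∈ {1, 2, 4}; NE contributions (8, 4, 0, 14), X = 26.
u_1 = (8 − 8) + 1.7·26 = 44.2.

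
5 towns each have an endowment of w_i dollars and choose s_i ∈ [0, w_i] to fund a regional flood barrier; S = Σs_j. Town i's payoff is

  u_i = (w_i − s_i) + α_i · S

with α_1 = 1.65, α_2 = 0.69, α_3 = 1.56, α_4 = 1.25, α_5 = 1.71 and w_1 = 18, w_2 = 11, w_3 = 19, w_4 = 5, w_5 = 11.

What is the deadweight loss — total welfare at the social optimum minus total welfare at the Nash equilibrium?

64.46

∂u_i/∂s_i = α_i − 1, so town i contributes w_i if α_i > 1, else 0.
α_i > 1 for i ∈ {1, 3, 4, 5}; NE contributions (18, 0, 19, 5, 11), S = 53.
W^NE = Σw_i − S^NE + (Σα_i)·S^NE = 64 + 5.86·53 = 374.58.
Planner: ∂(Σu_j)/∂s_i = Σα_j − 1 = 5.86 > 0, so everyone contributes w_i; S^SO = 64, W^SO = 64 + 5.86·64 = 439.04.
Deadweight loss = 64.46.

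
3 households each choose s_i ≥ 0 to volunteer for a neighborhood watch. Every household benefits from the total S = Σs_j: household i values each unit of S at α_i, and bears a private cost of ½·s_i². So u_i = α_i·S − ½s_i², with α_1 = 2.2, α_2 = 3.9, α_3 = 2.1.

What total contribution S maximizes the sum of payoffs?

24.6

Planner FOC: ∂(Σu_j)/∂s_i = (Σα_j) − s_i = 0, so s_i^SO = Σα_j = 8.2 for every i; S^SO = 24.6.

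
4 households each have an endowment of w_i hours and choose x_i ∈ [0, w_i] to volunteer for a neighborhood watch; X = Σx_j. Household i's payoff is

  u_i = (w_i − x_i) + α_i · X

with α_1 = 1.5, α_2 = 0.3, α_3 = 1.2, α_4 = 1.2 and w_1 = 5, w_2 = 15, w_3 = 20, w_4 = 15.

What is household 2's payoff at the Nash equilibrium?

∂u_i/∂x_i = α_i − 1, so household i contributes w_i if α_i > 1, else 0.
α_i > 1 for i ∈ {1, 3, 4}; NE contributions (5, 0, 20, 15), X = 40.
u_2 = (15 − 0) + 0.3·40 = 27.

27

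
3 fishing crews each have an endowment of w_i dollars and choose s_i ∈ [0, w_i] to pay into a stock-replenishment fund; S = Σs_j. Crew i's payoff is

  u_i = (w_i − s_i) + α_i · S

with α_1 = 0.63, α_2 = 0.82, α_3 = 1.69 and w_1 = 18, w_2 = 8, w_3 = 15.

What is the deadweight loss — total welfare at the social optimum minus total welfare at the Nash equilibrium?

∂u_i/∂s_i = α_i − 1, so crew i contributes w_i if α_i > 1, else 0.
α_i > 1 for i ∈ {3}; NE contributions (0, 0, 15), S = 15.
W^NE = Σw_i − S^NE + (Σα_i)·S^NE = 41 + 2.14·15 = 73.1.
Planner: ∂(Σu_j)/∂s_i = Σα_j − 1 = 2.14 > 0, so everyone contributes w_i; S^SO = 41, W^SO = 41 + 2.14·41 = 128.74.
Deadweight loss = 55.64.

55.64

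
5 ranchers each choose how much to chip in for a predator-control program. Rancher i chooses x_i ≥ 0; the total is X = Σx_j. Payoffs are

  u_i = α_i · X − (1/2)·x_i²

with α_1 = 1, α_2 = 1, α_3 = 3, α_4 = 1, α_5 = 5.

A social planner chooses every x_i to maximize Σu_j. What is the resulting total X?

55

Planner FOC: ∂(Σu_j)/∂x_i = (Σα_j) − x_i = 0, so x_i^SO = Σα_j = 11 for every i; X^SO = 55.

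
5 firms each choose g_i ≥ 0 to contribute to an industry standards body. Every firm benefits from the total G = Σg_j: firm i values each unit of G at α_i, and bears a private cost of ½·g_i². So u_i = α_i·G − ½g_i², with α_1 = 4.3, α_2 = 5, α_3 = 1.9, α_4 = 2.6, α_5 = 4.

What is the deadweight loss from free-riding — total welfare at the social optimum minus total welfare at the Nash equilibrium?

Firm i's FOC: ∂u_i/∂g_i = α_i − g_i = 0, so g_i* = α_i.
NE contributions = (4.3, 5, 1.9, 2.6, 4); G = 17.8.
W^NE = (Σα)·G − ½Σα_i² = 17.8² − ½·69.86 = 281.91.
Planner sets g_i = Σα_j = 17.8 for every i, so G^SO = 5·17.8 = 89.
W^SO = (Σα)·G^SO − ½·5·(Σα)² = (5/2)·17.8² = 792.1.
Deadweight loss = W^SO − W^NE = 510.19.

510.19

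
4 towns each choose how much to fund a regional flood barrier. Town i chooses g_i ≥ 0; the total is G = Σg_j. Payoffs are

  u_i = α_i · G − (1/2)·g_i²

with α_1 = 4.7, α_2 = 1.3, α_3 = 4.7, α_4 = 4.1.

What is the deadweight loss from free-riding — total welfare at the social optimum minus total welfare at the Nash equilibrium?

250.38

Town i's FOC: ∂u_i/∂g_i = α_i − g_i = 0, so g_i* = α_i.
NE contributions = (4.7, 1.3, 4.7, 4.1); G = 14.8.
W^NE = (Σα)·G − ½Σα_i² = 14.8² − ½·62.68 = 187.7.
Planner sets g_i = Σα_j = 14.8 for every i, so G^SO = 4·14.8 = 59.2.
W^SO = (Σα)·G^SO − ½·4·(Σα)² = (4/2)·14.8² = 438.08.
Deadweight loss = W^SO − W^NE = 250.38.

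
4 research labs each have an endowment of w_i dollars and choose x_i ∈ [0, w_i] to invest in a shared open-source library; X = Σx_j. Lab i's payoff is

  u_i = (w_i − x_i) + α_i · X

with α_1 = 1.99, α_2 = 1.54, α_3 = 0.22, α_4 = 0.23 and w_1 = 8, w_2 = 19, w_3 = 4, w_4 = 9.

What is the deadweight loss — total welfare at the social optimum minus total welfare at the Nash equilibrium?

∂u_i/∂x_i = α_i − 1, so lab i contributes w_i if α_i > 1, else 0.
α_i > 1 for i ∈ {1, 2}; NE contributions (8, 19, 0, 0), X = 27.
W^NE = Σw_i − X^NE + (Σα_i)·X^NE = 40 + 2.98·27 = 120.46.
Planner: ∂(Σu_j)/∂x_i = Σα_j − 1 = 2.98 > 0, so everyone contributes w_i; X^SO = 40, W^SO = 40 + 2.98·40 = 159.2.
Deadweight loss = 38.74.

38.74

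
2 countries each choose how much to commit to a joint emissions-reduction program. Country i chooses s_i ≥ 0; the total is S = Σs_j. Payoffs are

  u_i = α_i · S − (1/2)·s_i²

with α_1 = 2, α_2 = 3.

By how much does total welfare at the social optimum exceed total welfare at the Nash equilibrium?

Country i's FOC: ∂u_i/∂s_i = α_i − s_i = 0, so s_i* = α_i.
NE contributions = (2, 3); S = 5.
W^NE = (Σα)·S − ½Σα_i² = 5² − ½·13 = 18.5.
Planner sets s_i = Σα_j = 5 for every i, so S^SO = 2·5 = 10.
W^SO = (Σα)·S^SO − ½·2·(Σα)² = (2/2)·5² = 25.
Deadweight loss = W^SO − W^NE = 6.5.

6.5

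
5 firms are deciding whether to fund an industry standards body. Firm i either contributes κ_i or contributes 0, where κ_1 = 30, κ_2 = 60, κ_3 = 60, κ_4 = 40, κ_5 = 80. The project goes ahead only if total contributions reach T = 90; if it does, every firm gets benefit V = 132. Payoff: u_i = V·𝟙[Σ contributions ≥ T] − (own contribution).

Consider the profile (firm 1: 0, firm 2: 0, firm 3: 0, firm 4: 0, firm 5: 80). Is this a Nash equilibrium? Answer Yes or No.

Total = 80 < 90: not provided.
Firm 1 (pledges 0, payoff 0): pledging 30 → total 110, payoff 102. Profitable deviation.

No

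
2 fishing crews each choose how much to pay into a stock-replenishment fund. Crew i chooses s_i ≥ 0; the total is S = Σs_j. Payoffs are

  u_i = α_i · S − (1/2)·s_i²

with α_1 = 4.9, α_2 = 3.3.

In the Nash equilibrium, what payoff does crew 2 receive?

Crew i's FOC: ∂u_i/∂s_i = α_i − s_i = 0, so s_i* = α_i.
NE contributions = (4.9, 3.3); S = 8.2.
u_2 = α_2·S − ½·(s_2)² = 3.3·8.2 − ½·3.3² = 21.615.

21.615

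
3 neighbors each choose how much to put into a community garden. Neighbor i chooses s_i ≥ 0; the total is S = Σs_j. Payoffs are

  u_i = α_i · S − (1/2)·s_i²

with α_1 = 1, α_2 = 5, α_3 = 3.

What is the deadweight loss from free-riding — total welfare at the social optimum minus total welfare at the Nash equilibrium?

58

Neighbor i's FOC: ∂u_i/∂s_i = α_i − s_i = 0, so s_i* = α_i.
NE contributions = (1, 5, 3); S = 9.
W^NE = (Σα)·S − ½Σα_i² = 9² − ½·35 = 63.5.
Planner sets s_i = Σα_j = 9 for every i, so S^SO = 3·9 = 27.
W^SO = (Σα)·S^SO − ½·3·(Σα)² = (3/2)·9² = 121.5.
Deadweight loss = W^SO − W^NE = 58.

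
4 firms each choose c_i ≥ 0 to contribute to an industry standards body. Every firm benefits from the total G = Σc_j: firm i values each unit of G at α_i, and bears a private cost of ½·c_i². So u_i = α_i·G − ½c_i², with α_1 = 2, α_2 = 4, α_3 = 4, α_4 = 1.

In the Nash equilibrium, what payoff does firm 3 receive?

Firm i's FOC: ∂u_i/∂c_i = α_i − c_i = 0, so c_i* = α_i.
NE contributions = (2, 4, 4, 1); G = 11.
u_3 = α_3·G − ½·(c_3)² = 4·11 − ½·4² = 36.

36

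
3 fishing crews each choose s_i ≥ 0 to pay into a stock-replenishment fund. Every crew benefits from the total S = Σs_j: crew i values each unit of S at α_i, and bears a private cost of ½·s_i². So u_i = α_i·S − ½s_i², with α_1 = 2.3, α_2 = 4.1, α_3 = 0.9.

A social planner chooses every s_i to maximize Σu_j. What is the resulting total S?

21.9

Planner FOC: ∂(Σu_j)/∂s_i = (Σα_j) − s_i = 0, so s_i^SO = Σα_j = 7.3 for every i; S^SO = 21.9.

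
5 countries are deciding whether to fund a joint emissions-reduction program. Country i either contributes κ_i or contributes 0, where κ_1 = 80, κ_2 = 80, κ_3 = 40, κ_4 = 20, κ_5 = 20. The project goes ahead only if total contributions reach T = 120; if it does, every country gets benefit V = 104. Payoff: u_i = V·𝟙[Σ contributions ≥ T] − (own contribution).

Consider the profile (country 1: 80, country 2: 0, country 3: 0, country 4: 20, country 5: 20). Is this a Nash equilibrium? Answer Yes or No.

Total = 120 ≥ 120: provided.
Country 1 (pledges 80, payoff 24): dropping to 0 → total 40, payoff 0. No gain.
Country 2 (pledges 0, payoff 104): pledging 80 → total 200, payoff 24. No gain.
Country 3 (pledges 0, payoff 104): pledging 40 → total 160, payoff 64. No gain.
Country 4 (pledges 20, payoff 84): dropping to 0 → total 100, payoff 0. No gain.
Country 5 (pledges 20, payoff 84): dropping to 0 → total 100, payoff 0. No gain.

Yes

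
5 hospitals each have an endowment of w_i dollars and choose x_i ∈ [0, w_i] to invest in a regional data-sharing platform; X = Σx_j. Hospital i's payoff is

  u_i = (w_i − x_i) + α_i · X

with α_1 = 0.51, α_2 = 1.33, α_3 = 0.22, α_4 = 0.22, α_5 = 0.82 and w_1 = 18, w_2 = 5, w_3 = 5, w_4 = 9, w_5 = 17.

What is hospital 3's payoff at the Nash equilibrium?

6.1

∂u_i/∂x_i = α_i − 1, so hospital i contributes w_i if α_i > 1, else 0.
α_i > 1 for i ∈ {2}; NE contributions (0, 5, 0, 0, 0), X = 5.
u_3 = (5 − 0) + 0.22·5 = 6.1.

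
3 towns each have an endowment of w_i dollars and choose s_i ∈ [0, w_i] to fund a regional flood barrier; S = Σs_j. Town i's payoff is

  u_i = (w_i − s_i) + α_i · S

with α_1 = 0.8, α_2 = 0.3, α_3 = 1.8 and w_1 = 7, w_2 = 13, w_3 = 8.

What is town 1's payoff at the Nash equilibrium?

∂u_i/∂s_i = α_i − 1, so town i contributes w_i if α_i > 1, else 0.
α_i > 1 for i ∈ {3}; NE contributions (0, 0, 8), S = 8.
u_1 = (7 − 0) + 0.8·8 = 13.4.

13.4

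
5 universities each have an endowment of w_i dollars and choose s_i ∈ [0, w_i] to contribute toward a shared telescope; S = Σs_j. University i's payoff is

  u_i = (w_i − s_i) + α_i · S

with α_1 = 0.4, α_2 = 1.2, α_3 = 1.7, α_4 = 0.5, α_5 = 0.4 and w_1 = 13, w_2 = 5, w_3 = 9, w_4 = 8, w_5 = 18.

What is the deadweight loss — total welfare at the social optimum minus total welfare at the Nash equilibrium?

124.8

∂u_i/∂s_i = α_i − 1, so university i contributes w_i if α_i > 1, else 0.
α_i > 1 for i ∈ {2, 3}; NE contributions (0, 5, 9, 0, 0), S = 14.
W^NE = Σw_i − S^NE + (Σα_i)·S^NE = 53 + 3.2·14 = 97.8.
Planner: ∂(Σu_j)/∂s_i = Σα_j − 1 = 3.2 > 0, so everyone contributes w_i; S^SO = 53, W^SO = 53 + 3.2·53 = 222.6.
Deadweight loss = 124.8.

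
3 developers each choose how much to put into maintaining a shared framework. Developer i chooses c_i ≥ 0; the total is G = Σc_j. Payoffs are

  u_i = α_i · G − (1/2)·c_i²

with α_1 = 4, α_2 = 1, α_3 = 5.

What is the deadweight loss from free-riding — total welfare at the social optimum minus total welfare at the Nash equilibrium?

71

Developer i's FOC: ∂u_i/∂c_i = α_i − c_i = 0, so c_i* = α_i.
NE contributions = (4, 1, 5); G = 10.
W^NE = (Σα)·G − ½Σα_i² = 10² − ½·42 = 79.
Planner sets c_i = Σα_j = 10 for every i, so G^SO = 3·10 = 30.
W^SO = (Σα)·G^SO − ½·3·(Σα)² = (3/2)·10² = 150.
Deadweight loss = W^SO − W^NE = 71.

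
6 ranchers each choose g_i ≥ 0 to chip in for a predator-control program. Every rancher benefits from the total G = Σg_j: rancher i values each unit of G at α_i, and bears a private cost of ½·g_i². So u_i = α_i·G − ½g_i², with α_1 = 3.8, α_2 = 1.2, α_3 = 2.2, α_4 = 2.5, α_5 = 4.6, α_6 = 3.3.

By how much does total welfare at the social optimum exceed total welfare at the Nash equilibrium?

Rancher i's FOC: ∂u_i/∂g_i = α_i − g_i = 0, so g_i* = α_i.
NE contributions = (3.8, 1.2, 2.2, 2.5, 4.6, 3.3); G = 17.6.
W^NE = (Σα)·G − ½Σα_i² = 17.6² − ½·59.02 = 280.25.
Planner sets g_i = Σα_j = 17.6 for every i, so G^SO = 6·17.6 = 105.6.
W^SO = (Σα)·G^SO − ½·6·(Σα)² = (6/2)·17.6² = 929.28.
Deadweight loss = W^SO − W^NE = 649.03.

649.03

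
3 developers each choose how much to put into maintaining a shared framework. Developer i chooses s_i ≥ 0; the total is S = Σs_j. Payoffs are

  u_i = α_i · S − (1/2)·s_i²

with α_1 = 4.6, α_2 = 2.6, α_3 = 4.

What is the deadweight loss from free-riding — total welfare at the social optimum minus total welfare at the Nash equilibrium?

84.68

Developer i's FOC: ∂u_i/∂s_i = α_i − s_i = 0, so s_i* = α_i.
NE contributions = (4.6, 2.6, 4); S = 11.2.
W^NE = (Σα)·S − ½Σα_i² = 11.2² − ½·43.92 = 103.48.
Planner sets s_i = Σα_j = 11.2 for every i, so S^SO = 3·11.2 = 33.6.
W^SO = (Σα)·S^SO − ½·3·(Σα)² = (3/2)·11.2² = 188.16.
Deadweight loss = W^SO − W^NE = 84.68.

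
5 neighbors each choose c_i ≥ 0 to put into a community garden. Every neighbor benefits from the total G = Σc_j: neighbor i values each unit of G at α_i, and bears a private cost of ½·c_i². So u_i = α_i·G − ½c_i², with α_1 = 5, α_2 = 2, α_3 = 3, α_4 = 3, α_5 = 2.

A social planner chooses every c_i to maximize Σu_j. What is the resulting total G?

75

Planner FOC: ∂(Σu_j)/∂c_i = (Σα_j) − c_i = 0, so c_i^SO = Σα_j = 15 for every i; G^SO = 75.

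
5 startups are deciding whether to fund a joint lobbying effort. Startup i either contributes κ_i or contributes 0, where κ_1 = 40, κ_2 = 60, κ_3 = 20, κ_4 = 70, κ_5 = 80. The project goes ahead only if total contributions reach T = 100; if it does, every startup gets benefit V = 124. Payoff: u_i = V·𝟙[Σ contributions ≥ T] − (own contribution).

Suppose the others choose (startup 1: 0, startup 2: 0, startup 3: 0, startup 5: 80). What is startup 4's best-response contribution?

70

Others' total = 80. Contributing 70 brings total to 150 ≥ 100: gain V − κ_4 = 54.
Best response: 70.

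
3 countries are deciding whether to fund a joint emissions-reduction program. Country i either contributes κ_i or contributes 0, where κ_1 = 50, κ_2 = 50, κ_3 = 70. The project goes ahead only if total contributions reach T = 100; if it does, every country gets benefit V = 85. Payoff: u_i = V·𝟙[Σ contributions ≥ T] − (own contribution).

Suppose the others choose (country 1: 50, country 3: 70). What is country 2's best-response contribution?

Others' total = 120 ≥ 100; contributing adds cost 50 for no extra benefit.
Best response: 0.

0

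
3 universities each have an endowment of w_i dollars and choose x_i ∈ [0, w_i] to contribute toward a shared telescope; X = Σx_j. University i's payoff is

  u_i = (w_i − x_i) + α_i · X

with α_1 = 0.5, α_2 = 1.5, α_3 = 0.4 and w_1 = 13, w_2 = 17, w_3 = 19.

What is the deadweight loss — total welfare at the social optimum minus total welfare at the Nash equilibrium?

∂u_i/∂x_i = α_i − 1, so university i contributes w_i if α_i > 1, else 0.
α_i > 1 for i ∈ {2}; NE contributions (0, 17, 0), X = 17.
W^NE = Σw_i − X^NE + (Σα_i)·X^NE = 49 + 1.4·17 = 72.8.
Planner: ∂(Σu_j)/∂x_i = Σα_j − 1 = 1.4 > 0, so everyone contributes w_i; X^SO = 49, W^SO = 49 + 1.4·49 = 117.6.
Deadweight loss = 44.8.

44.8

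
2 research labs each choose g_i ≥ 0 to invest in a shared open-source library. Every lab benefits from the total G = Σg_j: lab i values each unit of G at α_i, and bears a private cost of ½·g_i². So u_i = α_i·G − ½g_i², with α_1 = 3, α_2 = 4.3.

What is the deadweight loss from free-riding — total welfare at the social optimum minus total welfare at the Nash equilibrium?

13.745

Lab i's FOC: ∂u_i/∂g_i = α_i − g_i = 0, so g_i* = α_i.
NE contributions = (3, 4.3); G = 7.3.
W^NE = (Σα)·G − ½Σα_i² = 7.3² − ½·27.49 = 39.545.
Planner sets g_i = Σα_j = 7.3 for every i, so G^SO = 2·7.3 = 14.6.
W^SO = (Σα)·G^SO − ½·2·(Σα)² = (2/2)·7.3² = 53.29.
Deadweight loss = W^SO − W^NE = 13.745.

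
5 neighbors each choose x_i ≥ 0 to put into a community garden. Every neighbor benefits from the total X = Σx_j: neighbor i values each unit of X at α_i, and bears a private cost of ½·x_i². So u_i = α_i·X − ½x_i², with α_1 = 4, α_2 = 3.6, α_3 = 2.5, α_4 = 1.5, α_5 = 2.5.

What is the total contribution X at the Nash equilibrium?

14.1

Neighbor i's FOC: ∂u_i/∂x_i = α_i − x_i = 0, so x_i* = α_i.
NE contributions = (4, 3.6, 2.5, 1.5, 2.5); X = 14.1.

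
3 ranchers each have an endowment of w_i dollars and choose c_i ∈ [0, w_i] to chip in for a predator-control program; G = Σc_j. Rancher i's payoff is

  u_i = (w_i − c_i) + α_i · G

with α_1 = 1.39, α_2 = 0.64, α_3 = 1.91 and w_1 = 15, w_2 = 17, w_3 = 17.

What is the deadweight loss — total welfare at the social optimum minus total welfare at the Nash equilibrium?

49.98

∂u_i/∂c_i = α_i − 1, so rancher i contributes w_i if α_i > 1, else 0.
α_i > 1 for i ∈ {1, 3}; NE contributions (15, 0, 17), G = 32.
W^NE = Σw_i − G^NE + (Σα_i)·G^NE = 49 + 2.94·32 = 143.08.
Planner: ∂(Σu_j)/∂c_i = Σα_j − 1 = 2.94 > 0, so everyone contributes w_i; G^SO = 49, W^SO = 49 + 2.94·49 = 193.06.
Deadweight loss = 49.98.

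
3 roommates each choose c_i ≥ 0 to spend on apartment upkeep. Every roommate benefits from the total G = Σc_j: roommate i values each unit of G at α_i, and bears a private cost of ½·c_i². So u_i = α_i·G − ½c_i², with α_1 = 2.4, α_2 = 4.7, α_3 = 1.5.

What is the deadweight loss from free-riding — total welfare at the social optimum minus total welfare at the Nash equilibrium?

52.03

Roommate i's FOC: ∂u_i/∂c_i = α_i − c_i = 0, so c_i* = α_i.
NE contributions = (2.4, 4.7, 1.5); G = 8.6.
W^NE = (Σα)·G − ½Σα_i² = 8.6² − ½·30.1 = 58.91.
Planner sets c_i = Σα_j = 8.6 for every i, so G^SO = 3·8.6 = 25.8.
W^SO = (Σα)·G^SO − ½·3·(Σα)² = (3/2)·8.6² = 110.94.
Deadweight loss = W^SO − W^NE = 52.03.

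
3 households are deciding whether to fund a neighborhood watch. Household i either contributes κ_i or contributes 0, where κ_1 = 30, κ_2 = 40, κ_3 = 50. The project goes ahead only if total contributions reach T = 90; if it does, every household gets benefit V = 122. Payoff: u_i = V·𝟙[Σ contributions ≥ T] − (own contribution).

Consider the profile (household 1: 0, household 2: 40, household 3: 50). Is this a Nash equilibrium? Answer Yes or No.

Total = 90 ≥ 90: provided.
Household 1 (pledges 0, payoff 122): pledging 30 → total 120, payoff 92. No gain.
Household 2 (pledges 40, payoff 82): dropping to 0 → total 50, payoff 0. No gain.
Household 3 (pledges 50, payoff 72): dropping to 0 → total 40, payoff 0. No gain.

Yes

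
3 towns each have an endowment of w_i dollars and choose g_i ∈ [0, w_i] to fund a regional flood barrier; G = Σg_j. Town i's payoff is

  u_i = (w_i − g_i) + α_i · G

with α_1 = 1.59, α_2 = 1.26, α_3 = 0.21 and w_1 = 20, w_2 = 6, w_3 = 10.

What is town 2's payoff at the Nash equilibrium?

32.76

∂u_i/∂g_i = α_i − 1, so town i contributes w_i if α_i > 1, else 0.
α_i > 1 for i ∈ {1, 2}; NE contributions (20, 6, 0), G = 26.
u_2 = (6 − 6) + 1.26·26 = 32.76.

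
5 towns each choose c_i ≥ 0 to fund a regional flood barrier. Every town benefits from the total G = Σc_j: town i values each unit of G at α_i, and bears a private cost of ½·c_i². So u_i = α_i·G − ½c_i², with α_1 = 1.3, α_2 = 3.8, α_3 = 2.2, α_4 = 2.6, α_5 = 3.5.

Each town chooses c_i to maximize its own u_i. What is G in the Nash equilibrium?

Town i's FOC: ∂u_i/∂c_i = α_i − c_i = 0, so c_i* = α_i.
NE contributions = (1.3, 3.8, 2.2, 2.6, 3.5); G = 13.4.

13.4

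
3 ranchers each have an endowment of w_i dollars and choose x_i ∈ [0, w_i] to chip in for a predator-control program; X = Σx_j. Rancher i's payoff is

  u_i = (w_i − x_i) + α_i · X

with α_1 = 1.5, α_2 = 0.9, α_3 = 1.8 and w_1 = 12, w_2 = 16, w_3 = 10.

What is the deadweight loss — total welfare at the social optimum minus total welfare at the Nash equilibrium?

∂u_i/∂x_i = α_i − 1, so rancher i contributes w_i if α_i > 1, else 0.
α_i > 1 for i ∈ {1, 3}; NE contributions (12, 0, 10), X = 22.
W^NE = Σw_i − X^NE + (Σα_i)·X^NE = 38 + 3.2·22 = 108.4.
Planner: ∂(Σu_j)/∂x_i = Σα_j − 1 = 3.2 > 0, so everyone contributes w_i; X^SO = 38, W^SO = 38 + 3.2·38 = 159.6.
Deadweight loss = 51.2.

51.2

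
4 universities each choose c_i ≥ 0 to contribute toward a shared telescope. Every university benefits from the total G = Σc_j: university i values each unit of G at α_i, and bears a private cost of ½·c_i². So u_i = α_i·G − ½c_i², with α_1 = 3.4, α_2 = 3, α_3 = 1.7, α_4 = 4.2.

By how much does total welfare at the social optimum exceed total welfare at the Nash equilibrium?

University i's FOC: ∂u_i/∂c_i = α_i − c_i = 0, so c_i* = α_i.
NE contributions = (3.4, 3, 1.7, 4.2); G = 12.3.
W^NE = (Σα)·G − ½Σα_i² = 12.3² − ½·41.09 = 130.745.
Planner sets c_i = Σα_j = 12.3 for every i, so G^SO = 4·12.3 = 49.2.
W^SO = (Σα)·G^SO − ½·4·(Σα)² = (4/2)·12.3² = 302.58.
Deadweight loss = W^SO − W^NE = 171.835.

171.835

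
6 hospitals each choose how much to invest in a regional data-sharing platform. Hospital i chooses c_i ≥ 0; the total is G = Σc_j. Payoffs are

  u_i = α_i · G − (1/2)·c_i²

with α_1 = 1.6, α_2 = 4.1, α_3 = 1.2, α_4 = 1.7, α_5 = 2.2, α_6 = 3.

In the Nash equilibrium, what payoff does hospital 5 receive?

27.94

Hospital i's FOC: ∂u_i/∂c_i = α_i − c_i = 0, so c_i* = α_i.
NE contributions = (1.6, 4.1, 1.2, 1.7, 2.2, 3); G = 13.8.
u_5 = α_5·G − ½·(c_5)² = 2.2·13.8 − ½·2.2² = 27.94.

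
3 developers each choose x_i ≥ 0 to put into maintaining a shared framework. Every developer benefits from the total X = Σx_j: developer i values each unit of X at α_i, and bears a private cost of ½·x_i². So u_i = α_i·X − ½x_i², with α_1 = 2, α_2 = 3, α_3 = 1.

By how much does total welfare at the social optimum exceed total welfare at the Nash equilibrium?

25

Developer i's FOC: ∂u_i/∂x_i = α_i − x_i = 0, so x_i* = α_i.
NE contributions = (2, 3, 1); X = 6.
W^NE = (Σα)·X − ½Σα_i² = 6² − ½·14 = 29.
Planner sets x_i = Σα_j = 6 for every i, so X^SO = 3·6 = 18.
W^SO = (Σα)·X^SO − ½·3·(Σα)² = (3/2)·6² = 54.
Deadweight loss = W^SO − W^NE = 25.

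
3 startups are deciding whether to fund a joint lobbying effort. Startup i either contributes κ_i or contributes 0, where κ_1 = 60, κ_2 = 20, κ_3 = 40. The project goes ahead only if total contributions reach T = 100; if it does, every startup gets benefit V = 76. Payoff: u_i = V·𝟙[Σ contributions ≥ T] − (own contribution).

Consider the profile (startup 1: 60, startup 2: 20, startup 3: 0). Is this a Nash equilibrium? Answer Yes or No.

No

Total = 80 < 100: not provided.
Startup 1 (pledges 60, payoff -60): dropping to 0 → total 20, payoff 0. Profitable deviation.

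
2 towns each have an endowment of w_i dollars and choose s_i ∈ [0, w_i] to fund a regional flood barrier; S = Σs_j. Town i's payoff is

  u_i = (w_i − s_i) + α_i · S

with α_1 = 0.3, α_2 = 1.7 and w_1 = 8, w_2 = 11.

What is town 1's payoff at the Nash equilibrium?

∂u_i/∂s_i = α_i − 1, so town i contributes w_i if α_i > 1, else 0.
α_i > 1 for i ∈ {2}; NE contributions (0, 11), S = 11.
u_1 = (8 − 0) + 0.3·11 = 11.3.

11.3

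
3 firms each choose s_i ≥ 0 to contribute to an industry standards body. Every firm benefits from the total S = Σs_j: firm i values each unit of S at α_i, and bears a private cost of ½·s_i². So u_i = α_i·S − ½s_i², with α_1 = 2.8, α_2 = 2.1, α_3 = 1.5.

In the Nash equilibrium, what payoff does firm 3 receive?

8.475

Firm i's FOC: ∂u_i/∂s_i = α_i − s_i = 0, so s_i* = α_i.
NE contributions = (2.8, 2.1, 1.5); S = 6.4.
u_3 = α_3·S − ½·(s_3)² = 1.5·6.4 − ½·1.5² = 8.475.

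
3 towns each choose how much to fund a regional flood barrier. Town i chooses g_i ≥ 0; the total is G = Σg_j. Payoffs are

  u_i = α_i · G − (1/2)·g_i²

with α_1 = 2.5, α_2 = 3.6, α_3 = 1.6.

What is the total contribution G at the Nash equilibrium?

7.7

Town i's FOC: ∂u_i/∂g_i = α_i − g_i = 0, so g_i* = α_i.
NE contributions = (2.5, 3.6, 1.6); G = 7.7.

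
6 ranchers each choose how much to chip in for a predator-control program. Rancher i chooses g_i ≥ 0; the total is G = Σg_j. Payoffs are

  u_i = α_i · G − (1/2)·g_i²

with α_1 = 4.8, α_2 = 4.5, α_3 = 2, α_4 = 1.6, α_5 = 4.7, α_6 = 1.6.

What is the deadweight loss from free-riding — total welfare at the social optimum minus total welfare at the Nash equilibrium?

774.53

Rancher i's FOC: ∂u_i/∂g_i = α_i − g_i = 0, so g_i* = α_i.
NE contributions = (4.8, 4.5, 2, 1.6, 4.7, 1.6); G = 19.2.
W^NE = (Σα)·G − ½Σα_i² = 19.2² − ½·74.5 = 331.39.
Planner sets g_i = Σα_j = 19.2 for every i, so G^SO = 6·19.2 = 115.2.
W^SO = (Σα)·G^SO − ½·6·(Σα)² = (6/2)·19.2² = 1105.92.
Deadweight loss = W^SO − W^NE = 774.53.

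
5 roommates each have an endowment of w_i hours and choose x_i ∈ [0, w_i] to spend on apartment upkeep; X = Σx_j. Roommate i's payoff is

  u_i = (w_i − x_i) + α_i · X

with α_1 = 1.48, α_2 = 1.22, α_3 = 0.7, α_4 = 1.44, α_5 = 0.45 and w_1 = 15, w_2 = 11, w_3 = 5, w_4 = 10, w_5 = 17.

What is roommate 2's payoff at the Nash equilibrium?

∂u_i/∂x_i = α_i − 1, so roommate i contributes w_i if α_i > 1, else 0.
α_i > 1 for i ∈ {1, 2, 4}; NE contributions (15, 11, 0, 10, 0), X = 36.
u_2 = (11 − 11) + 1.22·36 = 43.92.

43.92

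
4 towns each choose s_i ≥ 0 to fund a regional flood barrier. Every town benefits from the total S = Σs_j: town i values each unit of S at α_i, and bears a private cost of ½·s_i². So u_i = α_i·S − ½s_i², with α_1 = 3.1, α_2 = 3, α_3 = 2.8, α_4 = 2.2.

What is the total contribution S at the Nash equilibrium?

11.1

Town i's FOC: ∂u_i/∂s_i = α_i − s_i = 0, so s_i* = α_i.
NE contributions = (3.1, 3, 2.8, 2.2); S = 11.1.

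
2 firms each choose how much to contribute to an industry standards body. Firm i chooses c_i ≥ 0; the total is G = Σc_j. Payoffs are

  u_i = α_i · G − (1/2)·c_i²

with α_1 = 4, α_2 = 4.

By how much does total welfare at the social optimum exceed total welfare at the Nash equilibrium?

Firm i's FOC: ∂u_i/∂c_i = α_i − c_i = 0, so c_i* = α_i.
NE contributions = (4, 4); G = 8.
W^NE = (Σα)·G − ½Σα_i² = 8² − ½·32 = 48.
Planner sets c_i = Σα_j = 8 for every i, so G^SO = 2·8 = 16.
W^SO = (Σα)·G^SO − ½·2·(Σα)² = (2/2)·8² = 64.
Deadweight loss = W^SO − W^NE = 16.

16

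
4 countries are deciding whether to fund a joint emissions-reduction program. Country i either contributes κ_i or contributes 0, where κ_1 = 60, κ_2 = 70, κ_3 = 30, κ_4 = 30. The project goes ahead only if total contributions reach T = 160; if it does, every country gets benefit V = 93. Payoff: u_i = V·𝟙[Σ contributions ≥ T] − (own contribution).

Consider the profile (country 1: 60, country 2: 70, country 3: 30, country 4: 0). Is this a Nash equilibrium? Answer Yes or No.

Yes

Total = 160 ≥ 160: provided.
Country 1 (pledges 60, payoff 33): dropping to 0 → total 100, payoff 0. No gain.
Country 2 (pledges 70, payoff 23): dropping to 0 → total 90, payoff 0. No gain.
Country 3 (pledges 30, payoff 63): dropping to 0 → total 130, payoff 0. No gain.
Country 4 (pledges 0, payoff 93): pledging 30 → total 190, payoff 63. No gain.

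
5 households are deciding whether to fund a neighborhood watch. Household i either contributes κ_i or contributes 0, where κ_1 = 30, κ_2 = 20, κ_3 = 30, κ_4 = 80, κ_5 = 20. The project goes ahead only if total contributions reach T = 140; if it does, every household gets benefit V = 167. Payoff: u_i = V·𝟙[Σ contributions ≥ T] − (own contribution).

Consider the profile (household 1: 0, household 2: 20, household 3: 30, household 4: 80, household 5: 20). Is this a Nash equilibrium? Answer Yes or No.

Total = 150 ≥ 140: provided.
Household 1 (pledges 0, payoff 167): pledging 30 → total 180, payoff 137. No gain.
Household 2 (pledges 20, payoff 147): dropping to 0 → total 130, payoff 0. No gain.
Household 3 (pledges 30, payoff 137): dropping to 0 → total 120, payoff 0. No gain.
Household 4 (pledges 80, payoff 87): dropping to 0 → total 70, payoff 0. No gain.
Household 5 (pledges 20, payoff 147): dropping to 0 → total 130, payoff 0. No gain.

Yes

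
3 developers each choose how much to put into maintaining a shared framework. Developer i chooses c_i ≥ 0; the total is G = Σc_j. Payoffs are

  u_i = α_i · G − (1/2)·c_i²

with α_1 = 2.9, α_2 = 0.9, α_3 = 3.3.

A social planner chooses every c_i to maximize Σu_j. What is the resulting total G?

Planner FOC: ∂(Σu_j)/∂c_i = (Σα_j) − c_i = 0, so c_i^SO = Σα_j = 7.1 for every i; G^SO = 21.3.

21.3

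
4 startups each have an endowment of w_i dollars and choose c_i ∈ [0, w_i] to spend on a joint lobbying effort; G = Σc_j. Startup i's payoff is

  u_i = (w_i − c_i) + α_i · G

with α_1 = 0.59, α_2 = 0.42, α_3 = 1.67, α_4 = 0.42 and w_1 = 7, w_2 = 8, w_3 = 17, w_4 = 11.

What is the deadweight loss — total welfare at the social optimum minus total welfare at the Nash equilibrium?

54.6

∂u_i/∂c_i = α_i − 1, so startup i contributes w_i if α_i > 1, else 0.
α_i > 1 for i ∈ {3}; NE contributions (0, 0, 17, 0), G = 17.
W^NE = Σw_i − G^NE + (Σα_i)·G^NE = 43 + 2.1·17 = 78.7.
Planner: ∂(Σu_j)/∂c_i = Σα_j − 1 = 2.1 > 0, so everyone contributes w_i; G^SO = 43, W^SO = 43 + 2.1·43 = 133.3.
Deadweight loss = 54.6.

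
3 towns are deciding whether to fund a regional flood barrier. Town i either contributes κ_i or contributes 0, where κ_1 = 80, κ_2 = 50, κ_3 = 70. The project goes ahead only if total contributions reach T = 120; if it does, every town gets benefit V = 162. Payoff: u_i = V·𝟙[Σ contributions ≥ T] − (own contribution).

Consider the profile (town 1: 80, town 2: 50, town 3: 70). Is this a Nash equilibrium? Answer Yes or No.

No

Total = 200 ≥ 120: provided.
Town 1 (pledges 80, payoff 82): dropping to 0 → total 120, payoff 162. Profitable deviation.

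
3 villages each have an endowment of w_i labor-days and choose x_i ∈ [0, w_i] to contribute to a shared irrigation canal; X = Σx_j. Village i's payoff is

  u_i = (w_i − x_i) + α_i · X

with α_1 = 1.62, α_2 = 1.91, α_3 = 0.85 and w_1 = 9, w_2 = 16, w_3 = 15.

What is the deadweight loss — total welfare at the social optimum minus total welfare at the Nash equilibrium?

∂u_i/∂x_i = α_i − 1, so village i contributes w_i if α_i > 1, else 0.
α_i > 1 for i ∈ {1, 2}; NE contributions (9, 16, 0), X = 25.
W^NE = Σw_i − X^NE + (Σα_i)·X^NE = 40 + 3.38·25 = 124.5.
Planner: ∂(Σu_j)/∂x_i = Σα_j − 1 = 3.38 > 0, so everyone contributes w_i; X^SO = 40, W^SO = 40 + 3.38·40 = 175.2.
Deadweight loss = 50.7.

50.7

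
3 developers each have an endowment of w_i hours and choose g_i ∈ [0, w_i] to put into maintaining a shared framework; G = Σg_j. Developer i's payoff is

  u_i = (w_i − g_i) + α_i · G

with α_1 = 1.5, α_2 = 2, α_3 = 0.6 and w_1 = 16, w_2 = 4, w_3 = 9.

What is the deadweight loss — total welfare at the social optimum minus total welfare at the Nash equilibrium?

27.9

∂u_i/∂g_i = α_i − 1, so developer i contributes w_i if α_i > 1, else 0.
α_i > 1 for i ∈ {1, 2}; NE contributions (16, 4, 0), G = 20.
W^NE = Σw_i − G^NE + (Σα_i)·G^NE = 29 + 3.1·20 = 91.
Planner: ∂(Σu_j)/∂g_i = Σα_j − 1 = 3.1 > 0, so everyone contributes w_i; G^SO = 29, W^SO = 29 + 3.1·29 = 118.9.
Deadweight loss = 27.9.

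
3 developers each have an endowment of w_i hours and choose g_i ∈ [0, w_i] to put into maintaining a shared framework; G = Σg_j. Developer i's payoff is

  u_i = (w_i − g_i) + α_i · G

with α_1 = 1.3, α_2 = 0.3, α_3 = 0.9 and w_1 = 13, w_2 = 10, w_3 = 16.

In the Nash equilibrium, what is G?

∂u_i/∂g_i = α_i − 1, so developer i contributes w_i if α_i > 1, else 0.
α_i > 1 for i ∈ {1}; NE contributions (13, 0, 0), G = 13.

13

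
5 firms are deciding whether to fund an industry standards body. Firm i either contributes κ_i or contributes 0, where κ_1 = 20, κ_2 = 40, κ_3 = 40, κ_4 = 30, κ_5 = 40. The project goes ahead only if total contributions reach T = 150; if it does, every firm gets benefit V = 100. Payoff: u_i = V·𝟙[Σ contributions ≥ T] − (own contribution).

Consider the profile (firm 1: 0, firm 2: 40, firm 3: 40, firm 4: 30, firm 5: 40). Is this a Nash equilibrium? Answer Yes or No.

Yes

Total = 150 ≥ 150: provided.
Firm 1 (pledges 0, payoff 100): pledging 20 → total 170, payoff 80. No gain.
Firm 2 (pledges 40, payoff 60): dropping to 0 → total 110, payoff 0. No gain.
Firm 3 (pledges 40, payoff 60): dropping to 0 → total 110, payoff 0. No gain.
Firm 4 (pledges 30, payoff 70): dropping to 0 → total 120, payoff 0. No gain.
Firm 5 (pledges 40, payoff 60): dropping to 0 → total 110, payoff 0. No gain.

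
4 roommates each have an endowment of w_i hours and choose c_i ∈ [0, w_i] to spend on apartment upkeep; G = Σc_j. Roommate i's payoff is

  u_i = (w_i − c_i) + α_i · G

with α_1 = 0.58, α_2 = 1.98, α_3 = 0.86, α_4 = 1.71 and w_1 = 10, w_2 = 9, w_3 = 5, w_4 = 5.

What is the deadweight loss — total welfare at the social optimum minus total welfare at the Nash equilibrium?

∂u_i/∂c_i = α_i − 1, so roommate i contributes w_i if α_i > 1, else 0.
α_i > 1 for i ∈ {2, 4}; NE contributions (0, 9, 0, 5), G = 14.
W^NE = Σw_i − G^NE + (Σα_i)·G^NE = 29 + 4.13·14 = 86.82.
Planner: ∂(Σu_j)/∂c_i = Σα_j − 1 = 4.13 > 0, so everyone contributes w_i; G^SO = 29, W^SO = 29 + 4.13·29 = 148.77.
Deadweight loss = 61.95.

61.95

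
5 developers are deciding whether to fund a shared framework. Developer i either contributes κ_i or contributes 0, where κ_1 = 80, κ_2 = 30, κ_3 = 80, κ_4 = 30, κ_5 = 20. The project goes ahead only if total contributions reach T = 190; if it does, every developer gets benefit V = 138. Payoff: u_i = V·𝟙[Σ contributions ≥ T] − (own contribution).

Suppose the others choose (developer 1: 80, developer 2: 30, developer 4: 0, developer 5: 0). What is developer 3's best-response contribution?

80

Others' total = 110. Contributing 80 brings total to 190 ≥ 190: gain V − κ_3 = 58.
Best response: 80.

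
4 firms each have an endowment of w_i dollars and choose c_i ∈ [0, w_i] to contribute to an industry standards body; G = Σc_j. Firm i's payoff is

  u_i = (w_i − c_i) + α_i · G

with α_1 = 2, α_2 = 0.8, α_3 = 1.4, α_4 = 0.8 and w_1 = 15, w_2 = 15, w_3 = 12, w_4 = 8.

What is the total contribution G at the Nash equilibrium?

27

∂u_i/∂c_i = α_i − 1, so firm i contributes w_i if α_i > 1, else 0.
α_i > 1 for i ∈ {1, 3}; NE contributions (15, 0, 12, 0), G = 27.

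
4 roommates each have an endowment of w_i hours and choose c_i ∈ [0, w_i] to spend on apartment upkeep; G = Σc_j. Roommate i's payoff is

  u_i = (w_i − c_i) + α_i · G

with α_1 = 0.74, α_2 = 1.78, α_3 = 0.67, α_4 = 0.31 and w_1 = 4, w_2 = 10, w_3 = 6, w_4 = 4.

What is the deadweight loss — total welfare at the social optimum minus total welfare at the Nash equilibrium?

∂u_i/∂c_i = α_i − 1, so roommate i contributes w_i if α_i > 1, else 0.
α_i > 1 for i ∈ {2}; NE contributions (0, 10, 0, 0), G = 10.
W^NE = Σw_i − G^NE + (Σα_i)·G^NE = 24 + 2.5·10 = 49.
Planner: ∂(Σu_j)/∂c_i = Σα_j − 1 = 2.5 > 0, so everyone contributes w_i; G^SO = 24, W^SO = 24 + 2.5·24 = 84.
Deadweight loss = 35.

35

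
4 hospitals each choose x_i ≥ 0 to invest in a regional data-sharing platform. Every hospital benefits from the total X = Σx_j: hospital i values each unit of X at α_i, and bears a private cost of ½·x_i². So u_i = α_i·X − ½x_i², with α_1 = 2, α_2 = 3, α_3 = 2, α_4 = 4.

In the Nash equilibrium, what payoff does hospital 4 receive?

Hospital i's FOC: ∂u_i/∂x_i = α_i − x_i = 0, so x_i* = α_i.
NE contributions = (2, 3, 2, 4); X = 11.
u_4 = α_4·X − ½·(x_4)² = 4·11 − ½·4² = 36.

36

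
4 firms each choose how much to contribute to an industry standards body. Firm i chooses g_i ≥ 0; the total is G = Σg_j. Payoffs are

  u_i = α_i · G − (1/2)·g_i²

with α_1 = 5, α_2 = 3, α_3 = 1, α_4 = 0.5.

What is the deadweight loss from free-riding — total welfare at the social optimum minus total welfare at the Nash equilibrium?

107.875

Firm i's FOC: ∂u_i/∂g_i = α_i − g_i = 0, so g_i* = α_i.
NE contributions = (5, 3, 1, 0.5); G = 9.5.
W^NE = (Σα)·G − ½Σα_i² = 9.5² − ½·35.25 = 72.625.
Planner sets g_i = Σα_j = 9.5 for every i, so G^SO = 4·9.5 = 38.
W^SO = (Σα)·G^SO − ½·4·(Σα)² = (4/2)·9.5² = 180.5.
Deadweight loss = W^SO − W^NE = 107.875.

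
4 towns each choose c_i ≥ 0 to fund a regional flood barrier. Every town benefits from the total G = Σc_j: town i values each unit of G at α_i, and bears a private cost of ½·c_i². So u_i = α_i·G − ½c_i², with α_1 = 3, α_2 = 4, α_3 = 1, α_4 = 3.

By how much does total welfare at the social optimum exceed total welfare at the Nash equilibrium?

138.5

Town i's FOC: ∂u_i/∂c_i = α_i − c_i = 0, so c_i* = α_i.
NE contributions = (3, 4, 1, 3); G = 11.
W^NE = (Σα)·G − ½Σα_i² = 11² − ½·35 = 103.5.
Planner sets c_i = Σα_j = 11 for every i, so G^SO = 4·11 = 44.
W^SO = (Σα)·G^SO − ½·4·(Σα)² = (4/2)·11² = 242.
Deadweight loss = W^SO − W^NE = 138.5.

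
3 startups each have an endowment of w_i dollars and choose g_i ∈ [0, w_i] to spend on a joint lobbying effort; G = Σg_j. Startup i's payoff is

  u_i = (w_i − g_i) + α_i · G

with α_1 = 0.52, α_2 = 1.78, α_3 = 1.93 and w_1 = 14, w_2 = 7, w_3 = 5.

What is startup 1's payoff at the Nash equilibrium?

20.24

∂u_i/∂g_i = α_i − 1, so startup i contributes w_i if α_i > 1, else 0.
α_i > 1 for i ∈ {2, 3}; NE contributions (0, 7, 5), G = 12.
u_1 = (14 − 0) + 0.52·12 = 20.24.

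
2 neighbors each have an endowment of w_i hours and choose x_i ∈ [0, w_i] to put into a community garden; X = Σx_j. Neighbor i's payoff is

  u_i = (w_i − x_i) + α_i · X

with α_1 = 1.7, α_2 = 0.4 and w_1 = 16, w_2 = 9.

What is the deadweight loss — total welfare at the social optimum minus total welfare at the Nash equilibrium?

∂u_i/∂x_i = α_i − 1, so neighbor i contributes w_i if α_i > 1, else 0.
α_i > 1 for i ∈ {1}; NE contributions (16, 0), X = 16.
W^NE = Σw_i − X^NE + (Σα_i)·X^NE = 25 + 1.1·16 = 42.6.
Planner: ∂(Σu_j)/∂x_i = Σα_j − 1 = 1.1 > 0, so everyone contributes w_i; X^SO = 25, W^SO = 25 + 1.1·25 = 52.5.
Deadweight loss = 9.9.

9.9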